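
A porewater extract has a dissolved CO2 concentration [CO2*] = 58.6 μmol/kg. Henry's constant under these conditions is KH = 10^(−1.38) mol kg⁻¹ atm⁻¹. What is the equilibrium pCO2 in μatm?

pCO2 = 1410 μatm

KH = 10^(−1.38) = 4.169×10^-2 mol kg⁻¹ atm⁻¹
pCO2 = [CO2*]/KH = 58.6×10^-6 / 4.169×10^-2 = 1.41×10^-3 atm = 1410 μatm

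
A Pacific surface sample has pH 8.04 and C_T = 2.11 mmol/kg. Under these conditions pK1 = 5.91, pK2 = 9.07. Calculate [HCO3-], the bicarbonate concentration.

α₁ = 1 / (1 + [H⁺]/K1 + K2/[H⁺]) = 1 / (1 + 10^-2.13 + 10^-1.03)
   = 1 / (1 + 0.0074131 + 0.093325) = 1/1.1007 = 0.9085
[HCO3⁻] = α₁ × DIC = 0.9085 × 2.11 = 1.92 mmol/kg

[HCO3⁻] = 1.92 mmol/kg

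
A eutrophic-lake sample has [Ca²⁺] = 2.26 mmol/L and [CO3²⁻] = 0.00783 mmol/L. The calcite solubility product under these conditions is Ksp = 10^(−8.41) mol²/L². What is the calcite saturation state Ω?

Ω = 4.55

Ksp = 10^(−8.41) = 3.890×10^-9
Ω = [Ca²⁺][CO3²⁻]/Ksp = (2.26×10^-3)(0.00783×10^-3) / 3.890×10^-9 = 4.55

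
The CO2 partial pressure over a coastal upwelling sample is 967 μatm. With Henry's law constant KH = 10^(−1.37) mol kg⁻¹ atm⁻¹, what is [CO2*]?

KH = 10^(−1.37) = 4.266×10^-2 mol kg⁻¹ atm⁻¹
[CO2*] = KH · pCO2 = 4.266×10^-2 × 967×10^-6 atm = 4.13×10^-5 mol/kg

[CO2*] = 41.3 μmol/kg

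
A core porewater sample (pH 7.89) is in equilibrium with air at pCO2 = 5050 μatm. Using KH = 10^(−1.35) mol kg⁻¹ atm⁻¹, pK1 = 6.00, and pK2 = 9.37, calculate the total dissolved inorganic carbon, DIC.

DIC = 18.3 mmol/kg

[CO2*] = KH · pCO2 = 10^(−1.35) × 5050×10^-6 = 2.256×10^-4 mol/kg
α₀ = 1/(1 + K1/[H⁺] + K1K2/[H⁺]²) = 1/(1 + 10^+1.89 + 10^+0.41) = 0.01232
DIC = [CO2*]/α₀ = 2.256×10^-4 / 0.01232 = 18.3 mmol/kg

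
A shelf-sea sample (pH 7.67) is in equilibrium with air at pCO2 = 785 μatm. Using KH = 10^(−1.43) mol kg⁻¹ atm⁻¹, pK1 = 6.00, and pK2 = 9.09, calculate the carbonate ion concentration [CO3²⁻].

[CO3²⁻] = 0.0519 mmol/kg

[CO2*] = KH · pCO2 = 10^(−1.43) × 785×10^-6 = 2.917×10^-5 mol/kg
α₀ = 1/(1 + K1/[H⁺] + K1K2/[H⁺]²) = 1/(1 + 10^+1.67 + 10^+0.25) = 0.02018
DIC = [CO2*]/α₀ = 2.917×10^-5 / 0.02018 = 1.445 mmol/kg
[CO3²⁻] = α₂·DIC; α₂ = 0.03589, so [CO3²⁻] = 0.03589 × 1.445 = 0.0519 mmol/kg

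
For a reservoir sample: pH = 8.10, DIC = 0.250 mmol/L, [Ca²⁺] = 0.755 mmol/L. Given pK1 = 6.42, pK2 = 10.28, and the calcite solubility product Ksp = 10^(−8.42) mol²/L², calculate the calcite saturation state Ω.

Ω = 0.319

α₂ = 1 / (1 + [H⁺]/K2 + [H⁺]²/(K1K2)) = 1 / (1 + 10^+2.18 + 10^+0.50)
   = 1 / (1 + 151.36 + 3.1623) = 1/155.52 = 0.006430
[CO3²⁻] = α₂ × DIC = 0.006430 × 0.250 = 0.001608 mmol/L = 1.608 μmol/L
Ksp = 10^(−8.42) = 3.802×10^-9
Ω = [Ca²⁺][CO3²⁻]/Ksp = (0.755×10^-3)(1.608×10^-6) / 3.802×10^-9 = 0.319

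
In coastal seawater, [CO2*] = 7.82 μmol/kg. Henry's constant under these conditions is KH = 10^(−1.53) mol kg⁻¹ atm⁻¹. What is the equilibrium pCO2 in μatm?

KH = 10^(−1.53) = 2.951×10^-2 mol kg⁻¹ atm⁻¹
pCO2 = [CO2*]/KH = 7.82×10^-6 / 2.951×10^-2 = 2.65×10^-4 atm = 265 μatm

pCO2 = 265 μatm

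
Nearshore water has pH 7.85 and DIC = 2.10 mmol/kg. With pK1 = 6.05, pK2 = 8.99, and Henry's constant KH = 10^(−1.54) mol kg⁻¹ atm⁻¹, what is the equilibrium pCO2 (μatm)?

pCO2 = 1060 μatm

α₀ = 1 / (1 + K1/[H⁺] + K1K2/[H⁺]²) = 1 / (1 + 10^+1.80 + 10^+0.66)
   = 1 / (1 + 63.096 + 4.5709) = 1/68.667 = 0.01456
[CO2*] = α₀ × DIC = 0.01456 × 2.10 = 0.03058 mmol/kg
pCO2 = [CO2*]/KH = 3.058×10^-5 / 2.884×10^-2 = 1060 μatm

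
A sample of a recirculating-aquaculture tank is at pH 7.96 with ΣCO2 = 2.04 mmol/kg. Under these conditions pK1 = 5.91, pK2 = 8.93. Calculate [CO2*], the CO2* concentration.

[CO2*] = 16.3 μmol/kg

α₀ = 1 / (1 + K1/[H⁺] + K1K2/[H⁺]²) = 1 / (1 + 10^+2.05 + 10^+1.08)
   = 1 / (1 + 112.20 + 12.023) = 1/125.22 = 0.007986
[CO2*] = α₀ × DIC = 0.007986 × 2.04 = 0.0163 mmol/kg = 16.3 μmol/kg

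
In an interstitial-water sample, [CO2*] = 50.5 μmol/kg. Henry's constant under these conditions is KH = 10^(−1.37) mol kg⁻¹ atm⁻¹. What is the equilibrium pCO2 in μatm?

KH = 10^(−1.37) = 4.266×10^-2 mol kg⁻¹ atm⁻¹
pCO2 = [CO2*]/KH = 50.5×10^-6 / 4.266×10^-2 = 1.18×10^-3 atm = 1180 μatm

pCO2 = 1180 μatm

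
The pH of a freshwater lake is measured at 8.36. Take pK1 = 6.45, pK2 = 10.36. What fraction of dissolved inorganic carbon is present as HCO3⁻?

α₁ = 0.978

α₁ = 1 / (1 + [H⁺]/K1 + K2/[H⁺]) = 1 / (1 + 10^-1.91 + 10^-2.00)
   = 1 / (1 + 0.012303 + 0.010000) = 1/1.0223 = 0.9782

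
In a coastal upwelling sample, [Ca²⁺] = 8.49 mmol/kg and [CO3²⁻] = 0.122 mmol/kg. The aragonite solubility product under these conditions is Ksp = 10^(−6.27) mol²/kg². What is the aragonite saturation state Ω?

Ω = 1.93

Ksp = 10^(−6.27) = 5.370×10^-7
Ω = [Ca²⁺][CO3²⁻]/Ksp = (8.49×10^-3)(0.122×10^-3) / 5.370×10^-7 = 1.93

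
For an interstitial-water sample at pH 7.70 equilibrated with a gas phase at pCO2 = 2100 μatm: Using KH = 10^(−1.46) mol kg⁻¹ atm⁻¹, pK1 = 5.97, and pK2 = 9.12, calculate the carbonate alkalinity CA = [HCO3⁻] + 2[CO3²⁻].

CA = 4.21 mmol/kg

[CO2*] = KH · pCO2 = 10^(−1.46) × 2100×10^-6 = 7.281×10^-5 mol/kg
α₀ = 1/(1 + K1/[H⁺] + K1K2/[H⁺]²) = 1/(1 + 10^+1.73 + 10^+0.31) = 0.01762
DIC = [CO2*]/α₀ = 7.281×10^-5 / 0.01762 = 4.132 mmol/kg
CA = (α₁ + 2α₂)·DIC = (0.9464 + 2×0.03598) × 4.132 = 4.21 mmol/kg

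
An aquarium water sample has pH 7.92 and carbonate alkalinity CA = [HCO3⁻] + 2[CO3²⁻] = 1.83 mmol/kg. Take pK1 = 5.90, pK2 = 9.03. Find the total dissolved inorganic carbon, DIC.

DIC = 1.72 mmol/kg

CA = [HCO3⁻] + 2[CO3²⁻] = (α₁ + 2α₂)·DIC
At pH 7.92: [H⁺]/K1 = 10^-2.02 = 0.0095499, K2/[H⁺] = 10^-1.11 = 0.077625
α₁ = 1/(1 + 0.0095499 + 0.077625) = 1/1.0872 = 0.9198; α₂ = α₁·K2/[H⁺] = 0.07140
α₁ + 2α₂ = 1.0626
DIC = CA / (α₁ + 2α₂) = 1.83 / 1.0626 = 1.72 mmol/kg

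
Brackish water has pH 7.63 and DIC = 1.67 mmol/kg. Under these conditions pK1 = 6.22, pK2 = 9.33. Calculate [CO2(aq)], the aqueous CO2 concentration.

α₀ = 1 / (1 + K1/[H⁺] + K1K2/[H⁺]²) = 1 / (1 + 10^+1.41 + 10^-0.29)
   = 1 / (1 + 25.704 + 0.51286) = 1/27.217 = 0.03674
[CO2*] = α₀ × DIC = 0.03674 × 1.67 = 0.0614 mmol/kg

[CO2*] = 0.0614 mmol/kg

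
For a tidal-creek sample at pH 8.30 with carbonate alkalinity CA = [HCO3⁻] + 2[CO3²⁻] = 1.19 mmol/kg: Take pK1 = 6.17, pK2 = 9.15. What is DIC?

DIC = 1.07 mmol/kg

CA = [HCO3⁻] + 2[CO3²⁻] = (α₁ + 2α₂)·DIC
At pH 8.30: [H⁺]/K1 = 10^-2.13 = 0.0074131, K2/[H⁺] = 10^-0.85 = 0.14125
α₁ = 1/(1 + 0.0074131 + 0.14125) = 1/1.1487 = 0.8706; α₂ = α₁·K2/[H⁺] = 0.1230
α₁ + 2α₂ = 1.1165
DIC = CA / (α₁ + 2α₂) = 1.19 / 1.1165 = 1.07 mmol/kg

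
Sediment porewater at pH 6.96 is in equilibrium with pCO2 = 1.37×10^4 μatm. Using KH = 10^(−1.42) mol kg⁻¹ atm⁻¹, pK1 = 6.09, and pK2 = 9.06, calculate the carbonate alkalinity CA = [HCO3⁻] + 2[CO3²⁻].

CA = 3.92 mmol/kg

[CO2*] = KH · pCO2 = 10^(−1.42) × 1.37×10^4×10^-6 = 5.209×10^-4 mol/kg
α₀ = 1/(1 + K1/[H⁺] + K1K2/[H⁺]²) = 1/(1 + 10^+0.87 + 10^-1.23) = 0.1180
DIC = [CO2*]/α₀ = 5.209×10^-4 / 0.1180 = 4.413 mmol/kg
CA = (α₁ + 2α₂)·DIC = (0.8750 + 2×0.006950) × 4.413 = 3.92 mmol/kg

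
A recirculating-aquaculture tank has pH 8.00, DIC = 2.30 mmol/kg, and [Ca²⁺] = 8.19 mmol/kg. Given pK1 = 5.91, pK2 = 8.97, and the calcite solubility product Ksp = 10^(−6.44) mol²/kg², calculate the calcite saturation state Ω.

α₂ = 1 / (1 + [H⁺]/K2 + [H⁺]²/(K1K2)) = 1 / (1 + 10^+0.97 + 10^-1.12)
   = 1 / (1 + 9.3325 + 0.075858) = 1/10.408 = 0.09608
[CO3²⁻] = α₂ × DIC = 0.09608 × 2.30 = 0.2210 mmol/kg
Ksp = 10^(−6.44) = 3.631×10^-7
Ω = [Ca²⁺][CO3²⁻]/Ksp = (8.19×10^-3)(2.210×10^-4) / 3.631×10^-7 = 4.98

Ω = 4.98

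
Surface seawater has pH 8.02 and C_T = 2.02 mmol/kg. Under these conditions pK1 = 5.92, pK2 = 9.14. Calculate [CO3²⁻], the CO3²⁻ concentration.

[CO3²⁻] = 0.141 mmol/kg

α₂ = 1 / (1 + [H⁺]/K2 + [H⁺]²/(K1K2)) = 1 / (1 + 10^+1.12 + 10^-0.98)
   = 1 / (1 + 13.183 + 0.10471) = 1/14.287 = 0.06999
[CO3²⁻] = α₂ × DIC = 0.06999 × 2.02 = 0.141 mmol/kg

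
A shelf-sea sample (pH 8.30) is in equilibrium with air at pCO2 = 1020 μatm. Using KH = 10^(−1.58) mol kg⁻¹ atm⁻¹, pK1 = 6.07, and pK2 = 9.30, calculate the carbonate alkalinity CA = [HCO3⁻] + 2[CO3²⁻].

CA = 5.47 mmol/kg

[CO2*] = KH · pCO2 = 10^(−1.58) × 1020×10^-6 = 2.683×10^-5 mol/kg
α₀ = 1/(1 + K1/[H⁺] + K1K2/[H⁺]²) = 1/(1 + 10^+2.23 + 10^+1.23) = 0.005325
DIC = [CO2*]/α₀ = 2.683×10^-5 / 0.005325 = 5.039 mmol/kg
CA = (α₁ + 2α₂)·DIC = (0.9043 + 2×0.09043) × 5.039 = 5.47 mmol/kg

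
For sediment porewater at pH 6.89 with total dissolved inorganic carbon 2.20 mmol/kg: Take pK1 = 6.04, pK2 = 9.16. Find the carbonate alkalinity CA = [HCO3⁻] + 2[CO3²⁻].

CA = [HCO3⁻] + 2[CO3²⁻] = (α₁ + 2α₂)·DIC
At pH 6.89: [H⁺]/K1 = 10^-0.85 = 0.14125, K2/[H⁺] = 10^-2.27 = 0.0053703
α₁ = 1/(1 + 0.14125 + 0.0053703) = 1/1.1466 = 0.8721; α₂ = α₁·K2/[H⁺] = 0.004684
α₁ + 2α₂ = 0.8815
CA = 0.8815 × 2.20 = 1.94 mmol/kg

CA = 1.94 mmol/kg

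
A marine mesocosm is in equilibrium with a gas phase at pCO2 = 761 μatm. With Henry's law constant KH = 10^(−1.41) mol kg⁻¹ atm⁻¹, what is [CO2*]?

[CO2*] = 29.6 μmol/kg

KH = 10^(−1.41) = 3.890×10^-2 mol kg⁻¹ atm⁻¹
[CO2*] = KH · pCO2 = 3.890×10^-2 × 761×10^-6 atm = 2.96×10^-5 mol/kg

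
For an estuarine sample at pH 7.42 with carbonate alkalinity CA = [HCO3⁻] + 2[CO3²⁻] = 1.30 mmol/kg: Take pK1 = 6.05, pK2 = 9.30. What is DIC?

CA = [HCO3⁻] + 2[CO3²⁻] = (α₁ + 2α₂)·DIC
At pH 7.42: [H⁺]/K1 = 10^-1.37 = 0.042658, K2/[H⁺] = 10^-1.88 = 0.013183
α₁ = 1/(1 + 0.042658 + 0.013183) = 1/1.0558 = 0.9471; α₂ = α₁·K2/[H⁺] = 0.01249
α₁ + 2α₂ = 0.9721
DIC = CA / (α₁ + 2α₂) = 1.30 / 0.9721 = 1.34 mmol/kg

DIC = 1.34 mmol/kg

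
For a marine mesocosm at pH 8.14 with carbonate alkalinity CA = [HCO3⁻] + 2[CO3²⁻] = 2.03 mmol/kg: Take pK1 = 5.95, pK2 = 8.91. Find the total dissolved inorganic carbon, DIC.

DIC = 1.78 mmol/kg

CA = [HCO3⁻] + 2[CO3²⁻] = (α₁ + 2α₂)·DIC
At pH 8.14: [H⁺]/K1 = 10^-2.19 = 0.0064565, K2/[H⁺] = 10^-0.77 = 0.16982
α₁ = 1/(1 + 0.0064565 + 0.16982) = 1/1.1763 = 0.8501; α₂ = α₁·K2/[H⁺] = 0.1444
α₁ + 2α₂ = 1.1389
DIC = CA / (α₁ + 2α₂) = 2.03 / 1.1389 = 1.78 mmol/kg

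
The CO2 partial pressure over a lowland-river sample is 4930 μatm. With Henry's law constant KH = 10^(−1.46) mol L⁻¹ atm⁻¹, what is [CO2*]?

KH = 10^(−1.46) = 3.467×10^-2 mol L⁻¹ atm⁻¹
[CO2*] = KH · pCO2 = 3.467×10^-2 × 4930×10^-6 atm = 1.71×10^-4 mol/L

[CO2*] = 171 μmol/L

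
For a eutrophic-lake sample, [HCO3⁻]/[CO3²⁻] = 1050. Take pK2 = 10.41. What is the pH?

pH = 7.39

From K2 = [H⁺][CO3²⁻]/[HCO3⁻]:  pH = pK2 − log₁₀([HCO3⁻]/[CO3²⁻])
log₁₀(1050) = +3.021
pH = 10.41 − (+3.021) = 7.39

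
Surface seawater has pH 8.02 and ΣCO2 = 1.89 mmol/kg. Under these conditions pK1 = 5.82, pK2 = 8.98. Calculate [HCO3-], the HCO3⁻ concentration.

[HCO3⁻] = 1.69 mmol/kg

α₁ = 1 / (1 + [H⁺]/K1 + K2/[H⁺]) = 1 / (1 + 10^-2.20 + 10^-0.96)
   = 1 / (1 + 0.0063096 + 0.10965) = 1/1.1160 = 0.8961
[HCO3⁻] = α₁ × DIC = 0.8961 × 1.89 = 1.69 mmol/kg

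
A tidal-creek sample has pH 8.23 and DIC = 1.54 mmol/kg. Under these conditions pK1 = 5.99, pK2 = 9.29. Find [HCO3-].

α₁ = 1 / (1 + [H⁺]/K1 + K2/[H⁺]) = 1 / (1 + 10^-2.24 + 10^-1.06)
   = 1 / (1 + 0.0057544 + 0.087096) = 1/1.0929 = 0.9150
[HCO3⁻] = α₁ × DIC = 0.9150 × 1.54 = 1.41 mmol/kg

[HCO3⁻] = 1.41 mmol/kg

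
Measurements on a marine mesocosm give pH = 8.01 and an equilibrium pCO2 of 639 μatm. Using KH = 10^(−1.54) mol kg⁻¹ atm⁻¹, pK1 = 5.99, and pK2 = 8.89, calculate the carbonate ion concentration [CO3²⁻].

[CO3²⁻] = 0.254 mmol/kg

[CO2*] = KH · pCO2 = 10^(−1.54) × 639×10^-6 = 1.843×10^-5 mol/kg
α₀ = 1/(1 + K1/[H⁺] + K1K2/[H⁺]²) = 1/(1 + 10^+2.02 + 10^+1.14) = 0.008367
DIC = [CO2*]/α₀ = 1.843×10^-5 / 0.008367 = 2.203 mmol/kg
[CO3²⁻] = α₂·DIC; α₂ = 0.1155, so [CO3²⁻] = 0.1155 × 2.203 = 0.254 mmol/kg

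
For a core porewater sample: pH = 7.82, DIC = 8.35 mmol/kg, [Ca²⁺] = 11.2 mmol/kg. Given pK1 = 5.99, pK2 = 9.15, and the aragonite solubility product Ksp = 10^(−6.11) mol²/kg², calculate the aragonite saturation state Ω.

α₂ = 1 / (1 + [H⁺]/K2 + [H⁺]²/(K1K2)) = 1 / (1 + 10^+1.33 + 10^-0.50)
   = 1 / (1 + 21.380 + 0.31623) = 1/22.696 = 0.04406
[CO3²⁻] = α₂ × DIC = 0.04406 × 8.35 = 0.3679 mmol/kg
Ksp = 10^(−6.11) = 7.762×10^-7
Ω = [Ca²⁺][CO3²⁻]/Ksp = (11.2×10^-3)(3.679×10^-4) / 7.762×10^-7 = 5.31

Ω = 5.31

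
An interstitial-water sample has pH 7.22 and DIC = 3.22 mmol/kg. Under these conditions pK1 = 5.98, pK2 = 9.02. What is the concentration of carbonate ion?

[CO3²⁻] = 0.0475 mmol/kg

α₂ = 1 / (1 + [H⁺]/K2 + [H⁺]²/(K1K2)) = 1 / (1 + 10^+1.80 + 10^+0.56)
   = 1 / (1 + 63.096 + 3.6308) = 1/67.727 = 0.01477
[CO3²⁻] = α₂ × DIC = 0.01477 × 3.22 = 0.0475 mmol/kg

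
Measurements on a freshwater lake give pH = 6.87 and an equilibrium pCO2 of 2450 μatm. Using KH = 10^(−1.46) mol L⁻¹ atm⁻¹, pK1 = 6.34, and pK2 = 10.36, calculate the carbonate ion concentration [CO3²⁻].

[CO2*] = KH · pCO2 = 10^(−1.46) × 2450×10^-6 = 8.495×10^-5 mol/L
α₀ = 1/(1 + K1/[H⁺] + K1K2/[H⁺]²) = 1/(1 + 10^+0.53 + 10^-2.96) = 0.2278
DIC = [CO2*]/α₀ = 8.495×10^-5 / 0.2278 = 0.3729 mmol/L
[CO3²⁻] = α₂·DIC; α₂ = 0.0002498, so [CO3²⁻] = 0.0002498 × 0.3729 = 9.31×10^-5 mmol/L = 0.0931 μmol/L

[CO3²⁻] = 0.0931 μmol/L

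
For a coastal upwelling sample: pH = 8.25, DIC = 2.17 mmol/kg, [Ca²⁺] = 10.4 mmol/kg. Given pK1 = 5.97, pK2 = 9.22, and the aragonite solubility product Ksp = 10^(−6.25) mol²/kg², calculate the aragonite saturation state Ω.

α₂ = 1 / (1 + [H⁺]/K2 + [H⁺]²/(K1K2)) = 1 / (1 + 10^+0.97 + 10^-1.31)
   = 1 / (1 + 9.3325 + 0.048978) = 1/10.382 = 0.09633
[CO3²⁻] = α₂ × DIC = 0.09633 × 2.17 = 0.2090 mmol/kg
Ksp = 10^(−6.25) = 5.623×10^-7
Ω = [Ca²⁺][CO3²⁻]/Ksp = (10.4×10^-3)(2.090×10^-4) / 5.623×10^-7 = 3.87

Ω = 3.87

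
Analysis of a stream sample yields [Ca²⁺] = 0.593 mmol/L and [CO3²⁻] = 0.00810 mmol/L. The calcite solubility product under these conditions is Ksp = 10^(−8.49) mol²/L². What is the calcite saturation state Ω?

Ksp = 10^(−8.49) = 3.236×10^-9
Ω = [Ca²⁺][CO3²⁻]/Ksp = (0.593×10^-3)(0.00810×10^-3) / 3.236×10^-9 = 1.48

Ω = 1.48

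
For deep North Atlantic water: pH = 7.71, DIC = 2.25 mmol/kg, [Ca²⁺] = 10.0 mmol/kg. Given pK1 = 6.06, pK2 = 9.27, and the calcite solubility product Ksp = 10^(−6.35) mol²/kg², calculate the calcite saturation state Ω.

α₂ = 1 / (1 + [H⁺]/K2 + [H⁺]²/(K1K2)) = 1 / (1 + 10^+1.56 + 10^-0.09)
   = 1 / (1 + 36.308 + 0.81283) = 1/38.121 = 0.02623
[CO3²⁻] = α₂ × DIC = 0.02623 × 2.25 = 0.05902 mmol/kg
Ksp = 10^(−6.35) = 4.467×10^-7
Ω = [Ca²⁺][CO3²⁻]/Ksp = (10.0×10^-3)(5.902×10^-5) / 4.467×10^-7 = 1.32

Ω = 1.32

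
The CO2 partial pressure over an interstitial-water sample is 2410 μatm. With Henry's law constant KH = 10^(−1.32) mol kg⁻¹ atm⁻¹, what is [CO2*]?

KH = 10^(−1.32) = 4.786×10^-2 mol kg⁻¹ atm⁻¹
[CO2*] = KH · pCO2 = 4.786×10^-2 × 2410×10^-6 atm = 1.15×10^-4 mol/kg

[CO2*] = 115 μmol/kg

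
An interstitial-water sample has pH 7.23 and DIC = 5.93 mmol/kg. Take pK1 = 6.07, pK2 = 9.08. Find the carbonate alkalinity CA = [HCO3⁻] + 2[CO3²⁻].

CA = [HCO3⁻] + 2[CO3²⁻] = (α₁ + 2α₂)·DIC
At pH 7.23: [H⁺]/K1 = 10^-1.16 = 0.069183, K2/[H⁺] = 10^-1.85 = 0.014125
α₁ = 1/(1 + 0.069183 + 0.014125) = 1/1.0833 = 0.9231; α₂ = α₁·K2/[H⁺] = 0.01304
α₁ + 2α₂ = 0.9492
CA = 0.9492 × 5.93 = 5.63 mmol/kg

CA = 5.63 mmol/kg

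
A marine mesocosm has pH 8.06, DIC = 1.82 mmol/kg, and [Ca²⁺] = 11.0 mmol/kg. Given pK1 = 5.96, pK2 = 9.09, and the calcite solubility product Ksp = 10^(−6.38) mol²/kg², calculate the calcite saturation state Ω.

α₂ = 1 / (1 + [H⁺]/K2 + [H⁺]²/(K1K2)) = 1 / (1 + 10^+1.03 + 10^-1.07)
   = 1 / (1 + 10.715 + 0.085114) = 1/11.800 = 0.08474
[CO3²⁻] = α₂ × DIC = 0.08474 × 1.82 = 0.1542 mmol/kg
Ksp = 10^(−6.38) = 4.169×10^-7
Ω = [Ca²⁺][CO3²⁻]/Ksp = (11.0×10^-3)(1.542×10^-4) / 4.169×10^-7 = 4.07

Ω = 4.07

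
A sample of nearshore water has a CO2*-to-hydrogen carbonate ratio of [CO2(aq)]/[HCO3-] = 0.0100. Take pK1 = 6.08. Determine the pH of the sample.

From K1 = [H⁺][HCO3-]/[CO2(aq)]:  pH = pK1 − log₁₀([CO2(aq)]/[HCO3-])
log₁₀(0.0100) = -2.000
pH = 6.08 − (-2.000) = 8.08

pH = 8.08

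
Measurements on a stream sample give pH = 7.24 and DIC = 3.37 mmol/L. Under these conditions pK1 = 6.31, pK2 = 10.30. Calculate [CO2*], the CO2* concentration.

α₀ = 1 / (1 + K1/[H⁺] + K1K2/[H⁺]²) = 1 / (1 + 10^+0.93 + 10^-2.13)
   = 1 / (1 + 8.5114 + 0.0074131) = 1/9.5188 = 0.1051
[CO2*] = α₀ × DIC = 0.1051 × 3.37 = 0.354 mmol/L

[CO2*] = 0.354 mmol/L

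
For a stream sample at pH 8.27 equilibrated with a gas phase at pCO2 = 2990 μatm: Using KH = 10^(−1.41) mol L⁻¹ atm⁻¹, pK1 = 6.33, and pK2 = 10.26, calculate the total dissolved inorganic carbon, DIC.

DIC = 10.4 mmol/L

[CO2*] = KH · pCO2 = 10^(−1.41) × 2990×10^-6 = 1.163×10^-4 mol/L
α₀ = 1/(1 + K1/[H⁺] + K1K2/[H⁺]²) = 1/(1 + 10^+1.94 + 10^-0.05) = 0.01124
DIC = [CO2*]/α₀ = 1.163×10^-4 / 0.01124 = 10.4 mmol/L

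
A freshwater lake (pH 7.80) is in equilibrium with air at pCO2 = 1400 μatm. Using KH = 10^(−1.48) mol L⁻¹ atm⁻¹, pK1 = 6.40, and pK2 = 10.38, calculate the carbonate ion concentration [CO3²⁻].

[CO2*] = KH · pCO2 = 10^(−1.48) × 1400×10^-6 = 4.636×10^-5 mol/L
α₀ = 1/(1 + K1/[H⁺] + K1K2/[H⁺]²) = 1/(1 + 10^+1.40 + 10^-1.18) = 0.03819
DIC = [CO2*]/α₀ = 4.636×10^-5 / 0.03819 = 1.214 mmol/L
[CO3²⁻] = α₂·DIC; α₂ = 0.002523, so [CO3²⁻] = 0.002523 × 1.214 = 0.00306 mmol/L = 3.06 μmol/L

[CO3²⁻] = 3.06 μmol/L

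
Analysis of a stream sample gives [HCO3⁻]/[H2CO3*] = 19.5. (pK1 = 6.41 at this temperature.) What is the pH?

From K1 = [H⁺][HCO3⁻]/[H2CO3*]:  pH = pK1 + log₁₀([HCO3⁻]/[H2CO3*])
log₁₀(19.5) = +1.290
pH = 6.41 + (+1.290) = 7.70

pH = 7.70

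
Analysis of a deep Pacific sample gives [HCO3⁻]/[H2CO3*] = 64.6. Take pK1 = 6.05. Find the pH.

pH = 7.86

From K1 = [H⁺][HCO3⁻]/[H2CO3*]:  pH = pK1 + log₁₀([HCO3⁻]/[H2CO3*])
log₁₀(64.6) = +1.810
pH = 6.05 + (+1.810) = 7.86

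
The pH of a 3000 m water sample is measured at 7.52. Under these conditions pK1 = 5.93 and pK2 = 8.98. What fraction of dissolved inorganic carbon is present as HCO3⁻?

α₁ = 0.943

α₁ = 1 / (1 + [H⁺]/K1 + K2/[H⁺]) = 1 / (1 + 10^-1.59 + 10^-1.46)
   = 1 / (1 + 0.025704 + 0.034674) = 1/1.0604 = 0.9431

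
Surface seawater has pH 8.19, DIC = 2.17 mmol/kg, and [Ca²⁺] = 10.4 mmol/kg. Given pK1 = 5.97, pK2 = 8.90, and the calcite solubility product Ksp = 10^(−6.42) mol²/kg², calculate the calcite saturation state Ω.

Ω = 9.64

α₂ = 1 / (1 + [H⁺]/K2 + [H⁺]²/(K1K2)) = 1 / (1 + 10^+0.71 + 10^-1.51)
   = 1 / (1 + 5.1286 + 0.030903) = 1/6.1595 = 0.1624
[CO3²⁻] = α₂ × DIC = 0.1624 × 2.17 = 0.3523 mmol/kg
Ksp = 10^(−6.42) = 3.802×10^-7
Ω = [Ca²⁺][CO3²⁻]/Ksp = (10.4×10^-3)(3.523×10^-4) / 3.802×10^-7 = 9.64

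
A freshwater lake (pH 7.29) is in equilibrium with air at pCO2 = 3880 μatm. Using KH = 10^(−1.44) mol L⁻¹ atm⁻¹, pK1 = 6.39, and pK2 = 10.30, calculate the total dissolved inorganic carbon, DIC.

[CO2*] = KH · pCO2 = 10^(−1.44) × 3880×10^-6 = 1.409×10^-4 mol/L
α₀ = 1/(1 + K1/[H⁺] + K1K2/[H⁺]²) = 1/(1 + 10^+0.90 + 10^-2.11) = 0.1117
DIC = [CO2*]/α₀ = 1.409×10^-4 / 0.1117 = 1.26 mmol/L

DIC = 1.26 mmol/L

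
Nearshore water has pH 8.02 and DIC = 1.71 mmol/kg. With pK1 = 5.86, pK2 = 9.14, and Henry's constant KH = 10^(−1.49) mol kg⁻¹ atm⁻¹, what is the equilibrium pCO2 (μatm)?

pCO2 = 338 μatm

α₀ = 1 / (1 + K1/[H⁺] + K1K2/[H⁺]²) = 1 / (1 + 10^+2.16 + 10^+1.04)
   = 1 / (1 + 144.54 + 10.965) = 1/156.51 = 0.006389
[CO2*] = α₀ × DIC = 0.006389 × 1.71 = 0.01093 mmol/kg = 10.93 μmol/kg
pCO2 = [CO2*]/KH = 1.093×10^-5 / 3.236×10^-2 = 338 μatm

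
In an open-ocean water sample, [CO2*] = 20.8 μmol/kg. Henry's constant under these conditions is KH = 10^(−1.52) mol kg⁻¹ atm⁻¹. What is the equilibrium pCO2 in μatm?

pCO2 = 689 μatm

KH = 10^(−1.52) = 3.020×10^-2 mol kg⁻¹ atm⁻¹
pCO2 = [CO2*]/KH = 20.8×10^-6 / 3.020×10^-2 = 6.89×10^-4 atm = 689 μatm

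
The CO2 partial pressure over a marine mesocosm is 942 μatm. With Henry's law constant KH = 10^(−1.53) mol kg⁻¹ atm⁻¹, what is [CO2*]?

[CO2*] = 27.8 μmol/kg

KH = 10^(−1.53) = 2.951×10^-2 mol kg⁻¹ atm⁻¹
[CO2*] = KH · pCO2 = 2.951×10^-2 × 942×10^-6 atm = 2.78×10^-5 mol/kg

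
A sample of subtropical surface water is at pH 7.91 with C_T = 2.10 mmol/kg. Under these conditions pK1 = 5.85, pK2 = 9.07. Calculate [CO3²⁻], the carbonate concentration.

α₂ = 1 / (1 + [H⁺]/K2 + [H⁺]²/(K1K2)) = 1 / (1 + 10^+1.16 + 10^-0.90)
   = 1 / (1 + 14.454 + 0.12589) = 1/15.580 = 0.06418
[CO3²⁻] = α₂ × DIC = 0.06418 × 2.10 = 0.135 mmol/kg

[CO3²⁻] = 0.135 mmol/kg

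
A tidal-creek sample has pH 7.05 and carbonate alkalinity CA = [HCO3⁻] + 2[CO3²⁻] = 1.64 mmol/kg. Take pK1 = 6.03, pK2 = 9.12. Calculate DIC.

DIC = 1.78 mmol/kg

CA = [HCO3⁻] + 2[CO3²⁻] = (α₁ + 2α₂)·DIC
At pH 7.05: [H⁺]/K1 = 10^-1.02 = 0.095499, K2/[H⁺] = 10^-2.07 = 0.0085114
α₁ = 1/(1 + 0.095499 + 0.0085114) = 1/1.1040 = 0.9058; α₂ = α₁·K2/[H⁺] = 0.007710
α₁ + 2α₂ = 0.9212
DIC = CA / (α₁ + 2α₂) = 1.64 / 0.9212 = 1.78 mmol/kg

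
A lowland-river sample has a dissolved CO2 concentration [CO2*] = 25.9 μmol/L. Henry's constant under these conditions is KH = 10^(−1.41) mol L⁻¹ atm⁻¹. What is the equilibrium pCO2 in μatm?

pCO2 = 666 μatm

KH = 10^(−1.41) = 3.890×10^-2 mol L⁻¹ atm⁻¹
pCO2 = [CO2*]/KH = 25.9×10^-6 / 3.890×10^-2 = 6.66×10^-4 atm = 666 μatm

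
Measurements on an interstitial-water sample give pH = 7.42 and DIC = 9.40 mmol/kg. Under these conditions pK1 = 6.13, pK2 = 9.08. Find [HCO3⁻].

[HCO3⁻] = 8.76 mmol/kg

α₁ = 1 / (1 + [H⁺]/K1 + K2/[H⁺]) = 1 / (1 + 10^-1.29 + 10^-1.66)
   = 1 / (1 + 0.051286 + 0.021878) = 1/1.0732 = 0.9318
[HCO3⁻] = α₁ × DIC = 0.9318 × 9.40 = 8.76 mmol/kg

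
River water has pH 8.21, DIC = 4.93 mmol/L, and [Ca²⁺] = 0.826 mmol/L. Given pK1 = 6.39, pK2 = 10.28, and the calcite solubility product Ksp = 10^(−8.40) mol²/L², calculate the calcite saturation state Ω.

Ω = 8.51

α₂ = 1 / (1 + [H⁺]/K2 + [H⁺]²/(K1K2)) = 1 / (1 + 10^+2.07 + 10^+0.25)
   = 1 / (1 + 117.49 + 1.7783) = 1/120.27 = 0.008315
[CO3²⁻] = α₂ × DIC = 0.008315 × 4.93 = 0.04099 mmol/L
Ksp = 10^(−8.40) = 3.981×10^-9
Ω = [Ca²⁺][CO3²⁻]/Ksp = (0.826×10^-3)(4.099×10^-5) / 3.981×10^-9 = 8.51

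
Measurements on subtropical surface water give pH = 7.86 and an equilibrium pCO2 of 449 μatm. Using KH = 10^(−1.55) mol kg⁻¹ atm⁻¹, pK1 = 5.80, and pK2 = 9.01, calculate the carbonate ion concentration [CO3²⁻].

[CO3²⁻] = 0.103 mmol/kg

[CO2*] = KH · pCO2 = 10^(−1.55) × 449×10^-6 = 1.265×10^-5 mol/kg
α₀ = 1/(1 + K1/[H⁺] + K1K2/[H⁺]²) = 1/(1 + 10^+2.06 + 10^+0.91) = 0.008068
DIC = [CO2*]/α₀ = 1.265×10^-5 / 0.008068 = 1.568 mmol/kg
[CO3²⁻] = α₂·DIC; α₂ = 0.06558, so [CO3²⁻] = 0.06558 × 1.568 = 0.103 mmol/kg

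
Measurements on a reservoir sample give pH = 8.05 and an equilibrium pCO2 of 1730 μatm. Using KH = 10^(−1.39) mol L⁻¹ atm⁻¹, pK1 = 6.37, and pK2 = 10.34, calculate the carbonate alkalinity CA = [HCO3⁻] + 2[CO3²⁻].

[CO2*] = KH · pCO2 = 10^(−1.39) × 1730×10^-6 = 7.048×10^-5 mol/L
α₀ = 1/(1 + K1/[H⁺] + K1K2/[H⁺]²) = 1/(1 + 10^+1.68 + 10^-0.61) = 0.02036
DIC = [CO2*]/α₀ = 7.048×10^-5 / 0.02036 = 3.461 mmol/L
CA = (α₁ + 2α₂)·DIC = (0.9746 + 2×0.004999) × 3.461 = 3.41 mmol/L

CA = 3.41 mmol/L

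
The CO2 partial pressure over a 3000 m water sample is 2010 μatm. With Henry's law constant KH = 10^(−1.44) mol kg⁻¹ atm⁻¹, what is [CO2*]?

[CO2*] = 73.0 μmol/kg

KH = 10^(−1.44) = 3.631×10^-2 mol kg⁻¹ atm⁻¹
[CO2*] = KH · pCO2 = 3.631×10^-2 × 2010×10^-6 atm = 7.30×10^-5 mol/kg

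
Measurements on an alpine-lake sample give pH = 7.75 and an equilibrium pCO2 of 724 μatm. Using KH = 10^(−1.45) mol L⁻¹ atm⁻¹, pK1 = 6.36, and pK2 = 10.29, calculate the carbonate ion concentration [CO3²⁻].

[CO3²⁻] = 1.82 μmol/L

[CO2*] = KH · pCO2 = 10^(−1.45) × 724×10^-6 = 2.569×10^-5 mol/L
α₀ = 1/(1 + K1/[H⁺] + K1K2/[H⁺]²) = 1/(1 + 10^+1.39 + 10^-1.15) = 0.03904
DIC = [CO2*]/α₀ = 2.569×10^-5 / 0.03904 = 0.6581 mmol/L
[CO3²⁻] = α₂·DIC; α₂ = 0.002763, so [CO3²⁻] = 0.002763 × 0.6581 = 0.00182 mmol/L = 1.82 μmol/L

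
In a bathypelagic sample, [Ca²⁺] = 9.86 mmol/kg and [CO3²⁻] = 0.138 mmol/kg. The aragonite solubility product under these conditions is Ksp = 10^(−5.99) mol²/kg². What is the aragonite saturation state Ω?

Ksp = 10^(−5.99) = 1.023×10^-6
Ω = [Ca²⁺][CO3²⁻]/Ksp = (9.86×10^-3)(0.138×10^-3) / 1.023×10^-6 = 1.33

Ω = 1.33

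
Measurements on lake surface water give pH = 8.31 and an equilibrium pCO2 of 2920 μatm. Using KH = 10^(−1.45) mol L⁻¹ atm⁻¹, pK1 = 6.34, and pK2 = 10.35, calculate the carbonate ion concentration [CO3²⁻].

[CO2*] = KH · pCO2 = 10^(−1.45) × 2920×10^-6 = 1.036×10^-4 mol/L
α₀ = 1/(1 + K1/[H⁺] + K1K2/[H⁺]²) = 1/(1 + 10^+1.97 + 10^-0.07) = 0.01051
DIC = [CO2*]/α₀ = 1.036×10^-4 / 0.01051 = 9.861 mmol/L
[CO3²⁻] = α₂·DIC; α₂ = 0.008943, so [CO3²⁻] = 0.008943 × 9.861 = 0.0882 mmol/L

[CO3²⁻] = 0.0882 mmol/L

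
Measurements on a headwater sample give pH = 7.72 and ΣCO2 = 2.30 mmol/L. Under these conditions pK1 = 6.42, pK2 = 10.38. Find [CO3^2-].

[CO3²⁻] = 4.78 μmol/L

α₂ = 1 / (1 + [H⁺]/K2 + [H⁺]²/(K1K2)) = 1 / (1 + 10^+2.66 + 10^+1.36)
   = 1 / (1 + 457.09 + 22.909) = 1/481.00 = 0.002079
[CO3²⁻] = α₂ × DIC = 0.002079 × 2.30 = 0.00478 mmol/L = 4.78 μmol/L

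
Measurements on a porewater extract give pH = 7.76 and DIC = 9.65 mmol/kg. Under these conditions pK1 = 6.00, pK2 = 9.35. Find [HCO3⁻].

[HCO3⁻] = 9.25 mmol/kg

α₁ = 1 / (1 + [H⁺]/K1 + K2/[H⁺]) = 1 / (1 + 10^-1.76 + 10^-1.59)
   = 1 / (1 + 0.017378 + 0.025704) = 1/1.0431 = 0.9587
[HCO3⁻] = α₁ × DIC = 0.9587 × 9.65 = 9.25 mmol/kg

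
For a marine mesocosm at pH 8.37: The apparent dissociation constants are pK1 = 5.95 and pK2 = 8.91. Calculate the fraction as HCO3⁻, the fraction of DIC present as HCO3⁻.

α₁ = 0.774

α₁ = 1 / (1 + [H⁺]/K1 + K2/[H⁺]) = 1 / (1 + 10^-2.42 + 10^-0.54)
   = 1 / (1 + 0.0038019 + 0.28840) = 1/1.2922 = 0.7739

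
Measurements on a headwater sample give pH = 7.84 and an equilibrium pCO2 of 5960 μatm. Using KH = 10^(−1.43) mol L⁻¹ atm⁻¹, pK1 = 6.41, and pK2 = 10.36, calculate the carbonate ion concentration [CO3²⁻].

[CO2*] = KH · pCO2 = 10^(−1.43) × 5960×10^-6 = 2.214×10^-4 mol/L
α₀ = 1/(1 + K1/[H⁺] + K1K2/[H⁺]²) = 1/(1 + 10^+1.43 + 10^-1.09) = 0.03572
DIC = [CO2*]/α₀ = 2.214×10^-4 / 0.03572 = 6.199 mmol/L
[CO3²⁻] = α₂·DIC; α₂ = 0.002903, so [CO3²⁻] = 0.002903 × 6.199 = 0.0180 mmol/L = 18.0 μmol/L

[CO3²⁻] = 18.0 μmol/L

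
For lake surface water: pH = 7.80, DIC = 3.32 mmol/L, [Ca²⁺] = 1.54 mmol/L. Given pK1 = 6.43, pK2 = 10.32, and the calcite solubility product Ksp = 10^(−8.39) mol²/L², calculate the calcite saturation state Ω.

α₂ = 1 / (1 + [H⁺]/K2 + [H⁺]²/(K1K2)) = 1 / (1 + 10^+2.52 + 10^+1.15)
   = 1 / (1 + 331.13 + 14.125) = 1/346.26 = 0.002888
[CO3²⁻] = α₂ × DIC = 0.002888 × 3.32 = 0.009588 mmol/L = 9.588 μmol/L
Ksp = 10^(−8.39) = 4.074×10^-9
Ω = [Ca²⁺][CO3²⁻]/Ksp = (1.54×10^-3)(9.588×10^-6) / 4.074×10^-9 = 3.62

Ω = 3.62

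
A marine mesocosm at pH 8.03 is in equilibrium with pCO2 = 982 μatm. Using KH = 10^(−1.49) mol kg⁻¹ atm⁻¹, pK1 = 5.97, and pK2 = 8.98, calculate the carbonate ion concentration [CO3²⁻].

[CO3²⁻] = 0.409 mmol/kg

[CO2*] = KH · pCO2 = 10^(−1.49) × 982×10^-6 = 3.178×10^-5 mol/kg
α₀ = 1/(1 + K1/[H⁺] + K1K2/[H⁺]²) = 1/(1 + 10^+2.06 + 10^+1.11) = 0.007770
DIC = [CO2*]/α₀ = 3.178×10^-5 / 0.007770 = 4.090 mmol/kg
[CO3²⁻] = α₂·DIC; α₂ = 0.1001, so [CO3²⁻] = 0.1001 × 4.090 = 0.409 mmol/kg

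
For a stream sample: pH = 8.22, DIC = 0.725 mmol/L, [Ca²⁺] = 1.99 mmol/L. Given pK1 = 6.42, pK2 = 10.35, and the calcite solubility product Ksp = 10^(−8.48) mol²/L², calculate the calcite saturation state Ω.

α₂ = 1 / (1 + [H⁺]/K2 + [H⁺]²/(K1K2)) = 1 / (1 + 10^+2.13 + 10^+0.33)
   = 1 / (1 + 134.90 + 2.1380) = 1/138.03 = 0.007245
[CO3²⁻] = α₂ × DIC = 0.007245 × 0.725 = 0.005252 mmol/L = 5.252 μmol/L
Ksp = 10^(−8.48) = 3.311×10^-9
Ω = [Ca²⁺][CO3²⁻]/Ksp = (1.99×10^-3)(5.252×10^-6) / 3.311×10^-9 = 3.16

Ω = 3.16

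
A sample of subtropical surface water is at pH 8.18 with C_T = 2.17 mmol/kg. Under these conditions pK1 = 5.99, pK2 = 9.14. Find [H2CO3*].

[CO2*] = 12.6 μmol/kg

α₀ = 1 / (1 + K1/[H⁺] + K1K2/[H⁺]²) = 1 / (1 + 10^+2.19 + 10^+1.23)
   = 1 / (1 + 154.88 + 16.982) = 1/172.86 = 0.005785
[CO2*] = α₀ × DIC = 0.005785 × 2.17 = 0.0126 mmol/kg = 12.6 μmol/kg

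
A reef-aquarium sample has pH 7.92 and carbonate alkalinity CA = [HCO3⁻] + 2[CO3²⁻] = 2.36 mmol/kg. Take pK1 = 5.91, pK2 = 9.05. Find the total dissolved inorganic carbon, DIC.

CA = [HCO3⁻] + 2[CO3²⁻] = (α₁ + 2α₂)·DIC
At pH 7.92: [H⁺]/K1 = 10^-2.01 = 0.0097724, K2/[H⁺] = 10^-1.13 = 0.074131
α₁ = 1/(1 + 0.0097724 + 0.074131) = 1/1.0839 = 0.9226; α₂ = α₁·K2/[H⁺] = 0.06839
α₁ + 2α₂ = 1.0594
DIC = CA / (α₁ + 2α₂) = 2.36 / 1.0594 = 2.23 mmol/kg

DIC = 2.23 mmol/kg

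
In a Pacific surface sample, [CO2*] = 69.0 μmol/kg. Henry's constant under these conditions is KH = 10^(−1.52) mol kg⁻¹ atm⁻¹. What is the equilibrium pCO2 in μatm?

KH = 10^(−1.52) = 3.020×10^-2 mol kg⁻¹ atm⁻¹
pCO2 = [CO2*]/KH = 69.0×10^-6 / 3.020×10^-2 = 2.28×10^-3 atm = 2280 μatm

pCO2 = 2280 μatm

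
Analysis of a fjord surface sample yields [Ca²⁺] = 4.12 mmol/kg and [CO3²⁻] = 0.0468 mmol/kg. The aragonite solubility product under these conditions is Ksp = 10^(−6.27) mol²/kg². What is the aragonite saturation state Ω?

Ksp = 10^(−6.27) = 5.370×10^-7
Ω = [Ca²⁺][CO3²⁻]/Ksp = (4.12×10^-3)(0.0468×10^-3) / 5.370×10^-7 = 0.359

Ω = 0.359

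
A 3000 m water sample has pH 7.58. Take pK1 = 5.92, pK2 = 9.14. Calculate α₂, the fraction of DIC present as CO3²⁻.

α₂ = 1 / (1 + [H⁺]/K2 + [H⁺]²/(K1K2)) = 1 / (1 + 10^+1.56 + 10^-0.10)
   = 1 / (1 + 36.308 + 0.79433) = 1/38.102 = 0.02625

α₂ = 0.0262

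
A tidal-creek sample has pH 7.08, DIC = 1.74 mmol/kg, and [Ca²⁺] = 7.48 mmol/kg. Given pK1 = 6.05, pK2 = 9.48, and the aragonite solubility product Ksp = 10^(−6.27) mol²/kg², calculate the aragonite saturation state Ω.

Ω = 0.0879

α₂ = 1 / (1 + [H⁺]/K2 + [H⁺]²/(K1K2)) = 1 / (1 + 10^+2.40 + 10^+1.37)
   = 1 / (1 + 251.19 + 23.442) = 1/275.63 = 0.003628
[CO3²⁻] = α₂ × DIC = 0.003628 × 1.74 = 0.006313 mmol/kg = 6.313 μmol/kg
Ksp = 10^(−6.27) = 5.370×10^-7
Ω = [Ca²⁺][CO3²⁻]/Ksp = (7.48×10^-3)(6.313×10^-6) / 5.370×10^-7 = 0.0879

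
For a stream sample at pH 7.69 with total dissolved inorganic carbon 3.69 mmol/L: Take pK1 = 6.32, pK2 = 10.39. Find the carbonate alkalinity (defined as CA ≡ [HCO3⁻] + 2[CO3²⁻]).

CA = [HCO3⁻] + 2[CO3²⁻] = (α₁ + 2α₂)·DIC
At pH 7.69: [H⁺]/K1 = 10^-1.37 = 0.042658, K2/[H⁺] = 10^-2.70 = 0.0019953
α₁ = 1/(1 + 0.042658 + 0.0019953) = 1/1.0447 = 0.9573; α₂ = α₁·K2/[H⁺] = 0.001910
α₁ + 2α₂ = 0.9611
CA = 0.9611 × 3.69 = 3.55 mmol/L

CA = 3.55 mmol/L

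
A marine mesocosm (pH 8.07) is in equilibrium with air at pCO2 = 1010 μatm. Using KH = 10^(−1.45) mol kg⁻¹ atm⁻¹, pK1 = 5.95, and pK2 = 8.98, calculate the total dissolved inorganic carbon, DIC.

[CO2*] = KH · pCO2 = 10^(−1.45) × 1010×10^-6 = 3.584×10^-5 mol/kg
α₀ = 1/(1 + K1/[H⁺] + K1K2/[H⁺]²) = 1/(1 + 10^+2.12 + 10^+1.21) = 0.006709
DIC = [CO2*]/α₀ = 3.584×10^-5 / 0.006709 = 5.34 mmol/kg

DIC = 5.34 mmol/kg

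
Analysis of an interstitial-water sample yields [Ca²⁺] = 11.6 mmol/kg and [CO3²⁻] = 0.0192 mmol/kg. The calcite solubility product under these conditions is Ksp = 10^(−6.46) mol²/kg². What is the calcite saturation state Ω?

Ω = 0.642

Ksp = 10^(−6.46) = 3.467×10^-7
Ω = [Ca²⁺][CO3²⁻]/Ksp = (11.6×10^-3)(0.0192×10^-3) / 3.467×10^-7 = 0.642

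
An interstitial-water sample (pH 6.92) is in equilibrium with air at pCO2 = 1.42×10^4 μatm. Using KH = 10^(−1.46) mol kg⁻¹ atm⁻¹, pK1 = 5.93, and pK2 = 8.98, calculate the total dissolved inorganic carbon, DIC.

DIC = 5.35 mmol/kg

[CO2*] = KH · pCO2 = 10^(−1.46) × 1.42×10^4×10^-6 = 4.924×10^-4 mol/kg
α₀ = 1/(1 + K1/[H⁺] + K1K2/[H⁺]²) = 1/(1 + 10^+0.99 + 10^-1.07) = 0.09210
DIC = [CO2*]/α₀ = 4.924×10^-4 / 0.09210 = 5.35 mmol/kg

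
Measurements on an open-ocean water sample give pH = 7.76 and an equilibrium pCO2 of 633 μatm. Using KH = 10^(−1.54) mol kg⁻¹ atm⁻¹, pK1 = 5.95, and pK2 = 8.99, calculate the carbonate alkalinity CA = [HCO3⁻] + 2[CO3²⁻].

[CO2*] = KH · pCO2 = 10^(−1.54) × 633×10^-6 = 1.826×10^-5 mol/kg
α₀ = 1/(1 + K1/[H⁺] + K1K2/[H⁺]²) = 1/(1 + 10^+1.81 + 10^+0.58) = 0.01442
DIC = [CO2*]/α₀ = 1.826×10^-5 / 0.01442 = 1.266 mmol/kg
CA = (α₁ + 2α₂)·DIC = (0.9308 + 2×0.05481) × 1.266 = 1.32 mmol/kg

CA = 1.32 mmol/kg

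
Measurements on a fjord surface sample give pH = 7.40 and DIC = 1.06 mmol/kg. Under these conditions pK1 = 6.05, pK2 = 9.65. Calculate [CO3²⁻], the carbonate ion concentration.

α₂ = 1 / (1 + [H⁺]/K2 + [H⁺]²/(K1K2)) = 1 / (1 + 10^+2.25 + 10^+0.90)
   = 1 / (1 + 177.83 + 7.9433) = 1/186.77 = 0.005354
[CO3²⁻] = α₂ × DIC = 0.005354 × 1.06 = 0.00568 mmol/kg = 5.68 μmol/kg

[CO3²⁻] = 5.68 μmol/kg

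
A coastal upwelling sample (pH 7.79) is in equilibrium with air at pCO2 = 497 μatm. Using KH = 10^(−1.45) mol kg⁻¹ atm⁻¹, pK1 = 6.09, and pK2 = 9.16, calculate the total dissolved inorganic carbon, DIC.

DIC = 0.939 mmol/kg

[CO2*] = KH · pCO2 = 10^(−1.45) × 497×10^-6 = 1.763×10^-5 mol/kg
α₀ = 1/(1 + K1/[H⁺] + K1K2/[H⁺]²) = 1/(1 + 10^+1.70 + 10^+0.33) = 0.01878
DIC = [CO2*]/α₀ = 1.763×10^-5 / 0.01878 = 0.939 mmol/kg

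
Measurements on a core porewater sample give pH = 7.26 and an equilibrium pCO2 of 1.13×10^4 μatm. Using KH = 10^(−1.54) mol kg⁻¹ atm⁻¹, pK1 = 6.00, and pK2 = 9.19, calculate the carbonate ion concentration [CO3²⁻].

[CO2*] = KH · pCO2 = 10^(−1.54) × 1.13×10^4×10^-6 = 3.259×10^-4 mol/kg
α₀ = 1/(1 + K1/[H⁺] + K1K2/[H⁺]²) = 1/(1 + 10^+1.26 + 10^-0.67) = 0.05152
DIC = [CO2*]/α₀ = 3.259×10^-4 / 0.05152 = 6.326 mmol/kg
[CO3²⁻] = α₂·DIC; α₂ = 0.01101, so [CO3²⁻] = 0.01101 × 6.326 = 0.0697 mmol/kg

[CO3²⁻] = 0.0697 mmol/kg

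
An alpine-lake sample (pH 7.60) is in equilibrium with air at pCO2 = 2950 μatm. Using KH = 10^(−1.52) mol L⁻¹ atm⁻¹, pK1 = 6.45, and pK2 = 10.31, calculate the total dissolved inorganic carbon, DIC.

DIC = 1.35 mmol/L

[CO2*] = KH · pCO2 = 10^(−1.52) × 2950×10^-6 = 8.909×10^-5 mol/L
α₀ = 1/(1 + K1/[H⁺] + K1K2/[H⁺]²) = 1/(1 + 10^+1.15 + 10^-1.56) = 0.06599
DIC = [CO2*]/α₀ = 8.909×10^-5 / 0.06599 = 1.35 mmol/L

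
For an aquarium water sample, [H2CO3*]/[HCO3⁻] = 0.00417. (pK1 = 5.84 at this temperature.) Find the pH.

pH = 8.22

From K1 = [H⁺][HCO3⁻]/[H2CO3*]:  pH = pK1 − log₁₀([H2CO3*]/[HCO3⁻])
log₁₀(0.00417) = -2.380
pH = 5.84 − (-2.380) = 8.22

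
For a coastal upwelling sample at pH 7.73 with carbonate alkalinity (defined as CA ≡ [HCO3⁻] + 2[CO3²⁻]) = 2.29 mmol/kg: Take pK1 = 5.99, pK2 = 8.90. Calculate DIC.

DIC = 2.19 mmol/kg

CA = [HCO3⁻] + 2[CO3²⁻] = (α₁ + 2α₂)·DIC
At pH 7.73: [H⁺]/K1 = 10^-1.74 = 0.018197, K2/[H⁺] = 10^-1.17 = 0.067608
α₁ = 1/(1 + 0.018197 + 0.067608) = 1/1.0858 = 0.9210; α₂ = α₁·K2/[H⁺] = 0.06227
α₁ + 2α₂ = 1.0455
DIC = CA / (α₁ + 2α₂) = 2.29 / 1.0455 = 2.19 mmol/kg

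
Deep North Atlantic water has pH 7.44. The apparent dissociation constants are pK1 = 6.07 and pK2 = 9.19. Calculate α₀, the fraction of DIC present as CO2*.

α₀ = 0.0402

α₀ = 1 / (1 + K1/[H⁺] + K1K2/[H⁺]²) = 1 / (1 + 10^+1.37 + 10^-0.38)
   = 1 / (1 + 23.442 + 0.41687) = 1/24.859 = 0.04023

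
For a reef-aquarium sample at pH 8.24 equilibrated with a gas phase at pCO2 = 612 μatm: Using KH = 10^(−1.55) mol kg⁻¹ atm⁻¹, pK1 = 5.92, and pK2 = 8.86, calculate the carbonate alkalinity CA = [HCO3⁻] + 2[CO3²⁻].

CA = 5.33 mmol/kg

[CO2*] = KH · pCO2 = 10^(−1.55) × 612×10^-6 = 1.725×10^-5 mol/kg
α₀ = 1/(1 + K1/[H⁺] + K1K2/[H⁺]²) = 1/(1 + 10^+2.32 + 10^+1.70) = 0.003845
DIC = [CO2*]/α₀ = 1.725×10^-5 / 0.003845 = 4.485 mmol/kg
CA = (α₁ + 2α₂)·DIC = (0.8034 + 2×0.1927) × 4.485 = 5.33 mmol/kg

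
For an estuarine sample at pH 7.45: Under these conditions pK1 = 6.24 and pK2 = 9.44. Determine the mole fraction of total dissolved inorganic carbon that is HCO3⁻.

α₁ = 0.933

α₁ = 1 / (1 + [H⁺]/K1 + K2/[H⁺]) = 1 / (1 + 10^-1.21 + 10^-1.99)
   = 1 / (1 + 0.061660 + 0.010233) = 1/1.0719 = 0.9329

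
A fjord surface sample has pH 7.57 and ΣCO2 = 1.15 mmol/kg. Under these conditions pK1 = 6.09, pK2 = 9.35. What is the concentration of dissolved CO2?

[CO2*] = 0.0363 mmol/kg

α₀ = 1 / (1 + K1/[H⁺] + K1K2/[H⁺]²) = 1 / (1 + 10^+1.48 + 10^-0.30)
   = 1 / (1 + 30.200 + 0.50119) = 1/31.701 = 0.03155
[CO2*] = α₀ × DIC = 0.03155 × 1.15 = 0.0363 mmol/kg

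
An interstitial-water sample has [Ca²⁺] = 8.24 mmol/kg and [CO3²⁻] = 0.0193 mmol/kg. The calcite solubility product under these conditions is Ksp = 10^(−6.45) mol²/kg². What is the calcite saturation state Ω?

Ω = 0.448

Ksp = 10^(−6.45) = 3.548×10^-7
Ω = [Ca²⁺][CO3²⁻]/Ksp = (8.24×10^-3)(0.0193×10^-3) / 3.548×10^-7 = 0.448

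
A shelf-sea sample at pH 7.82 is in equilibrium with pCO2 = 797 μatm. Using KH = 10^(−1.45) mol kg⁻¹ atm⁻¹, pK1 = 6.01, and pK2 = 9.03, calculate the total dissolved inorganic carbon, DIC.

[CO2*] = KH · pCO2 = 10^(−1.45) × 797×10^-6 = 2.828×10^-5 mol/kg
α₀ = 1/(1 + K1/[H⁺] + K1K2/[H⁺]²) = 1/(1 + 10^+1.81 + 10^+0.60) = 0.01438
DIC = [CO2*]/α₀ = 2.828×10^-5 / 0.01438 = 1.97 mmol/kg

DIC = 1.97 mmol/kg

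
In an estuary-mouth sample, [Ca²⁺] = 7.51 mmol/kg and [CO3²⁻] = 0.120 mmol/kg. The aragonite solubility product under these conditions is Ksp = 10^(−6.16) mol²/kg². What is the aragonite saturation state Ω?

Ksp = 10^(−6.16) = 6.918×10^-7
Ω = [Ca²⁺][CO3²⁻]/Ksp = (7.51×10^-3)(0.120×10^-3) / 6.918×10^-7 = 1.30

Ω = 1.30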